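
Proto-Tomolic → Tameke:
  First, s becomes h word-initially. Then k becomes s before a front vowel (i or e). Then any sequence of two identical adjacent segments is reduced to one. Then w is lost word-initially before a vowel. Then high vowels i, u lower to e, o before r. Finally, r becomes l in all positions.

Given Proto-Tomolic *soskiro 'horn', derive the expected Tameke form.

hoselo

Tameke: *soskiro
  soskiro → hoskiro   [debuccalisation]
  hoskiro → hossiro   [palatalisation]
  hossiro → hosiro   [degemination]
  hosiro (rule 4 does not apply)
  hosiro → hosero   [pre-rhotic lowering]
  hosero → hoselo   [unconditioned shift]
  giving Tameke hoselo.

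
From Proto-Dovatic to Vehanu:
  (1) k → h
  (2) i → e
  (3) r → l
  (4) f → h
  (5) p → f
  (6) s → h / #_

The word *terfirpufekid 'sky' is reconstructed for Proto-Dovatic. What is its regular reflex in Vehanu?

telhelfuhehed

Vehanu: start from *terfirpufekid.
  rule 1 (unconditioned shift): terfirpufekid → terfirpufehid
  rule 2 (vowel merger): terfirpufehid → terferpufehed
  rule 3 (unconditioned shift): terferpufehed → telfelpufehed
  rule 4 (unconditioned shift): telfelpufehed → telhelpuhehed
  rule 5 (unconditioned shift): telhelpuhehed → telhelfuhehed
  rule 6: no change — telhelfuhehed
  ⇒ Vehanu telhelfuhehed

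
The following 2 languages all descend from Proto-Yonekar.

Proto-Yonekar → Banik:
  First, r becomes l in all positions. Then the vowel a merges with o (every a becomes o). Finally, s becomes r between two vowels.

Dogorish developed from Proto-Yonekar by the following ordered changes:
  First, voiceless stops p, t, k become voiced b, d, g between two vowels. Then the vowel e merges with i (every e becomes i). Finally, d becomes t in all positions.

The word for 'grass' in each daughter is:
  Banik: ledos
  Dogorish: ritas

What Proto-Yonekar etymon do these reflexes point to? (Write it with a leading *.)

*redas

Position 4: Banik has o, Dogorish has a. Dogorish preserves a here (none of its changes turn any other segment into a), so the proto-segment is *a.
Position 1: Banik has l, Dogorish has r. Dogorish preserves r here (none of its changes turn any other segment into r), so the proto-segment is *r.
Continuing position by position gives *redas; check it forward:
Banik: *redas
  redas → ledas   [unconditioned shift]
  ledas → ledos   [vowel merger]
  ledos (rule 3 does not apply)
  giving Banik ledos.
Dogorish: *redas > ridas > ritas  (by vowel merger, unconditioned shift)
Only *redas yields all of Banik ledos, Dogorish ritas.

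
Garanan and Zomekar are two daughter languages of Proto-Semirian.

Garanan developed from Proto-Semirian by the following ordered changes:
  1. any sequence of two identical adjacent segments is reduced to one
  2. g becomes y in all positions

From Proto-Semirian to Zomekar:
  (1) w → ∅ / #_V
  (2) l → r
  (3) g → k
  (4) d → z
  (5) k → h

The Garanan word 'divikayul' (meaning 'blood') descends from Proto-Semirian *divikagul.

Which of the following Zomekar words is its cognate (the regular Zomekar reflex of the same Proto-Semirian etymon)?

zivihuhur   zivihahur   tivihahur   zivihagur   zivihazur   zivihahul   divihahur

zivihahur

Zomekar: *divikagul
  divikagul (rule 1 does not apply)
  divikagul → divikagur   [unconditioned shift]
  divikagur → divikakur   [unconditioned shift]
  divikakur → zivikakur   [unconditioned shift]
  zivikakur → zivihahur   [unconditioned shift]
  giving Zomekar zivihahur.
The other candidates each miss or misapply at least one Zomekar change.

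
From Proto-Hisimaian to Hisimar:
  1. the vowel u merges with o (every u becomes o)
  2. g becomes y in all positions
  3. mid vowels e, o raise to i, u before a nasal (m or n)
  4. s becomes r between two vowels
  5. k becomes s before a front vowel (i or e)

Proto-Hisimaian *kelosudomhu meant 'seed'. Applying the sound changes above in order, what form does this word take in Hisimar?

Hisimar: *kelosudomhu
  kelosudomhu → kelosodomho   [vowel merger]
  kelosodomho (rule 2 does not apply)
  kelosodomho → kelosodumho   [pre-nasal raising]
  kelosodumho → kelorodumho   [rhotacism]
  kelorodumho → selorodumho   [palatalisation]
  giving Hisimar selorodumho.

selorodumho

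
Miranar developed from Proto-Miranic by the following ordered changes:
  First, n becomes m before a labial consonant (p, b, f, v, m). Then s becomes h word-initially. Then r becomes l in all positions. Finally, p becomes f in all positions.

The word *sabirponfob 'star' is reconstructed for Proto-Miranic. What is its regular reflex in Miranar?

Miranar: *sabirponfob
  sabirponfob → sabirpomfob   [nasal place assimilation]
  sabirpomfob → habirpomfob   [debuccalisation]
  habirpomfob → habilpomfob   [unconditioned shift]
  habilpomfob → habilfomfob   [unconditioned shift]
  giving Miranar habilfomfob.

habilfomfob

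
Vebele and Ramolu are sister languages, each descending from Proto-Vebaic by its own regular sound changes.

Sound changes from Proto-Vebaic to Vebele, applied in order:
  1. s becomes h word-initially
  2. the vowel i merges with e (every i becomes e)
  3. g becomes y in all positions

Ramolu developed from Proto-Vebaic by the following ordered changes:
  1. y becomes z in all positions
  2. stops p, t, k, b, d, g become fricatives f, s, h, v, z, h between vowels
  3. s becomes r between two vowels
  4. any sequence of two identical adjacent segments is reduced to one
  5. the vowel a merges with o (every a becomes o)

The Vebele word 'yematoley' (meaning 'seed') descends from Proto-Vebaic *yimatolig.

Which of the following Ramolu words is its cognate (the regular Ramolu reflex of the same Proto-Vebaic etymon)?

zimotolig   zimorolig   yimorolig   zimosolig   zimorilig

zimorolig

Ramolu: *yimatolig > zimatolig > zimasolig > zimarolig > zimorolig  (by unconditioned shift, intervocalic lenition, rhotacism, vowel merger)
The other candidates each miss or misapply at least one Ramolu change.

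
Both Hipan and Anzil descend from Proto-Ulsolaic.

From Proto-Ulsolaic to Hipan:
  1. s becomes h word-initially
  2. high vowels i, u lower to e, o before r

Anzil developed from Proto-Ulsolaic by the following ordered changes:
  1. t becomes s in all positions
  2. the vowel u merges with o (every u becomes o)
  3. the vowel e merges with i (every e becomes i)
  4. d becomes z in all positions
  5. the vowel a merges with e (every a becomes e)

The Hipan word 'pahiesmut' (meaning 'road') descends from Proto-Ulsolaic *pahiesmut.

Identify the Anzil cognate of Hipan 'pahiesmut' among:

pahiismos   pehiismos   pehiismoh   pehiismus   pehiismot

pehiismos

Anzil: start from *pahiesmut.
  rule 1 (unconditioned shift): pahiesmut → pahiesmus
  rule 2 (vowel merger): pahiesmus → pahiesmos
  rule 3 (vowel merger): pahiesmos → pahiismos
  rule 4: no change — pahiismos
  rule 5 (vowel merger): pahiismos → pehiismos
  ⇒ Anzil pehiismos
Among the options, 'pehiismos' alone shows every Anzil change applied in order.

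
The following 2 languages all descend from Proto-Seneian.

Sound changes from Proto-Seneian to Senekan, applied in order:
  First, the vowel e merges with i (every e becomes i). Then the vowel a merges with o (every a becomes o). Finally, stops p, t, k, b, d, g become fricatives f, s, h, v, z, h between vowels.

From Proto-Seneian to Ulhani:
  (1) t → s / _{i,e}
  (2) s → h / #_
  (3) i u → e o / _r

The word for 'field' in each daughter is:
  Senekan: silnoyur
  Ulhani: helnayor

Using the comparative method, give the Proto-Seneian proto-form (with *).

Position 5: Senekan has o, Ulhani has a. Ulhani preserves a here (none of its changes turn any other segment into a), so the proto-segment is *a.
Position 7: Senekan has u, Ulhani has o. Senekan preserves u here (none of its changes turn any other segment into u), so the proto-segment is *u.
Position 1: Senekan has s, Ulhani has h. Taking the neighbouring segments as reconstructed: Senekan s can only go back to *s; Ulhani h could go back to *t or *s or *h — the one source consistent with every daughter is *s.
This points to *selnayur. Verify forward in each daughter:
Senekan: *selnayur
  selnayur → silnayur   [vowel merger]
  silnayur → silnoyur   [vowel merger]
  silnoyur (rule 3 does not apply)
  giving Senekan silnoyur.
Ulhani: *selnayur
  selnayur (rule 1 does not apply)
  selnayur → helnayur   [debuccalisation]
  helnayur → helnayor   [pre-rhotic lowering]
  giving Ulhani helnayor.
*selnayur is the unique common source.

*selnayur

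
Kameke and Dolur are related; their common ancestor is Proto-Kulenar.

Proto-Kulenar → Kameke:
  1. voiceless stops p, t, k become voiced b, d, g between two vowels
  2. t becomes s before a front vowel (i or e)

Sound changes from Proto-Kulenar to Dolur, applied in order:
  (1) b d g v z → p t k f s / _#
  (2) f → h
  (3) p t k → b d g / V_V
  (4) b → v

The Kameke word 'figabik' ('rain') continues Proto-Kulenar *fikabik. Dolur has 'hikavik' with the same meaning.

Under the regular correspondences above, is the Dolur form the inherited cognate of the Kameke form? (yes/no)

no

Derive the expected Dolur reflex of *fikabik:
Dolur: start from *fikabik.
  rule 1: no change — fikabik
  rule 2 (unconditioned shift): fikabik → hikabik
  rule 3 (intervocalic voicing): hikabik → higabik
  rule 4 (unconditioned shift): higabik → higavik
  ⇒ Dolur higavik
The regular Dolur reflex would be 'higavik', but the attested form is 'hikavik'. The correspondence is irregular, so they are not cognates (the Dolur form has a different source).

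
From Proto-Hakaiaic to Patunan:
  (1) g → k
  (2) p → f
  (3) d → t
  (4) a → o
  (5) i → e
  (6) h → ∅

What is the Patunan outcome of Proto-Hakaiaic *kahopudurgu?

Patunan: *kahopudurgu > kahopudurku > kahofudurku > kahofuturku > kohofuturku > koofuturku  (by unconditioned shift, unconditioned shift, unconditioned shift, vowel merger, h-loss)

koofuturku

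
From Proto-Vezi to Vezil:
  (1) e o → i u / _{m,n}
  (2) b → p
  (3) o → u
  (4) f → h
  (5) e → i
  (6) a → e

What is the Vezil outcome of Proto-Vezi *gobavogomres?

Vezil: start from *gobavogomres.
  rule 1 (pre-nasal raising): gobavogomres → gobavogumres
  rule 2 (unconditioned shift): gobavogumres → gopavogumres
  rule 3 (vowel merger): gopavogumres → gupavugumres
  rule 4: no change — gupavugumres
  rule 5 (vowel merger): gupavugumres → gupavugumris
  rule 6 (vowel merger): gupavugumris → gupevugumris
  ⇒ Vezil gupevugumris

gupevugumris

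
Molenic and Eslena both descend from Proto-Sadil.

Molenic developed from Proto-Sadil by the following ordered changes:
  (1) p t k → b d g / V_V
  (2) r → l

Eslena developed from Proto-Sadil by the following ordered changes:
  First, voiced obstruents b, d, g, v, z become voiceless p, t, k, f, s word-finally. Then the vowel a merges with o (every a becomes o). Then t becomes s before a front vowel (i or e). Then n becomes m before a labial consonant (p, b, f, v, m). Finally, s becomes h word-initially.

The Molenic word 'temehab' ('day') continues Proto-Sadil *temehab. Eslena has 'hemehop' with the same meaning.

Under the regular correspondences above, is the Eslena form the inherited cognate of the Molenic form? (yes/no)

yes

Derive the expected Eslena reflex of *temehab:
Eslena: start from *temehab.
  rule 1 (final devoicing): temehab → temehap
  rule 2 (vowel merger): temehap → temehop
  rule 3 (palatalisation): temehop → semehop
  rule 4: no change — semehop
  rule 5 (debuccalisation): semehop → hemehop
  ⇒ Eslena hemehop
Eslena 'hemehop' matches the regular reflex exactly, so the pair is cognate.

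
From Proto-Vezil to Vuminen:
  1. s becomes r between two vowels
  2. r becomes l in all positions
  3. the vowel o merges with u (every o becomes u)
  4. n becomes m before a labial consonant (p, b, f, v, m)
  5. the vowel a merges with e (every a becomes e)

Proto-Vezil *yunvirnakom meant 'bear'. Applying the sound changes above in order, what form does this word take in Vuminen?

Vuminen: *yunvirnakom > yunvilnakom > yunvilnakum > yumvilnakum > yumvilnekum  (by unconditioned shift, vowel merger, nasal place assimilation, vowel merger)

yumvilnekum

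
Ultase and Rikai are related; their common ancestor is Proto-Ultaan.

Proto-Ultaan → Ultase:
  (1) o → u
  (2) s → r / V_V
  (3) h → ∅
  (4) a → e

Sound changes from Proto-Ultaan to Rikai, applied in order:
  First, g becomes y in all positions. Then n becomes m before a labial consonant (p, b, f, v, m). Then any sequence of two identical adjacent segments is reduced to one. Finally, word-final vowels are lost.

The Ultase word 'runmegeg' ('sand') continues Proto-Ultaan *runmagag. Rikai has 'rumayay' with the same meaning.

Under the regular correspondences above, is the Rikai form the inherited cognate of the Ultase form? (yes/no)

yes

Derive the expected Rikai reflex of *runmagag:
Rikai: start from *runmagag.
  rule 1 (unconditioned shift): runmagag → runmayay
  rule 2 (nasal place assimilation): runmayay → rummayay
  rule 3 (degemination): rummayay → rumayay
  rule 4: no change — rumayay
  ⇒ Rikai rumayay
Rikai 'rumayay' matches the regular reflex exactly, so the pair is cognate.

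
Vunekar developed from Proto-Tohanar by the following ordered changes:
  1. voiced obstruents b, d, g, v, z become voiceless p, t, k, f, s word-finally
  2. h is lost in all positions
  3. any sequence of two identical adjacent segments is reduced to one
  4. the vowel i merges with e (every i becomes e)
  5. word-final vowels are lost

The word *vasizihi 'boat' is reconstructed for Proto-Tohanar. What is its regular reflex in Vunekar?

vasez

Vunekar: start from *vasizihi.
  rule 1: no change — vasizihi
  rule 2 (h-loss): vasizihi → vasizii
  rule 3 (degemination): vasizii → vasizi
  rule 4 (vowel merger): vasizi → vaseze
  rule 5 (apocope): vaseze → vasez
  ⇒ Vunekar vasez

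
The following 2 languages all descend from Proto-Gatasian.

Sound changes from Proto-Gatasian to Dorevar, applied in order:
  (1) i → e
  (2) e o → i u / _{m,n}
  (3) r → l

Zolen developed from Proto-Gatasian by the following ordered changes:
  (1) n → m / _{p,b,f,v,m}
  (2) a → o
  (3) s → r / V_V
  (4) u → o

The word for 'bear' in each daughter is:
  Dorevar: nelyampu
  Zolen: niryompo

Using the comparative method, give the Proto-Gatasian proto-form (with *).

*niryampu

Position 8: Dorevar has u, Zolen has o. Taking the neighbouring segments as reconstructed: Dorevar u can only go back to *u; Zolen o could go back to *a or *o or *u — the one source consistent with every daughter is *u.
Position 5: Dorevar has a, Zolen has o. Dorevar preserves a here (none of its changes turn any other segment into a), so the proto-segment is *a.
Position 3: Dorevar has l, Zolen has r. Taking the neighbouring segments as reconstructed: Dorevar l could go back to *l or *r; Zolen r can only go back to *r — the one source consistent with every daughter is *r.
Continuing position by position gives *niryampu; check it forward:
Dorevar: *niryampu > neryampu > nelyampu  (by vowel merger, unconditioned shift)
Zolen: *niryampu > niryompu > niryompo  (by vowel merger, vowel merger)
Only *niryampu yields all of Dorevar nelyampu, Zolen niryompo.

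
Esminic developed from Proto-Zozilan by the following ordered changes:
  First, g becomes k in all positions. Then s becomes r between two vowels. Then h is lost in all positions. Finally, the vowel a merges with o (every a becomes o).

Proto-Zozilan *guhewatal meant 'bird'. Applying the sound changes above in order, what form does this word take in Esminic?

Esminic: *guhewatal
  guhewatal → kuhewatal   [unconditioned shift]
  kuhewatal (rule 2 does not apply)
  kuhewatal → kuewatal   [h-loss]
  kuewatal → kuewotol   [vowel merger]
  giving Esminic kuewotol.

kuewotol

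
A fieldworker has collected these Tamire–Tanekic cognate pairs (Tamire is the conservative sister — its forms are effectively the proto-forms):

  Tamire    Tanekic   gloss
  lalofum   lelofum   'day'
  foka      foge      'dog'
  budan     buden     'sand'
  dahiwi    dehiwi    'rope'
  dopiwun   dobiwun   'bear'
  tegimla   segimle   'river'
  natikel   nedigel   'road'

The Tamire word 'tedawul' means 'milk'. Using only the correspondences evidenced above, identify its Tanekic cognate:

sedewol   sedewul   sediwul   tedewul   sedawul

tegimla ~ segimle — Tamire t corresponds to Tanekic s word-initially before a front vowel.
lalofum ~ lelofum, dahiwi ~ dehiwi — Tamire a corresponds to Tanekic e after a consonant, before a consonant other than r, m, n, p, b, f, v.
Applying these to Tamire 'tedawul':
  tedawul → sedawul   (t→s word-initially before a front vowel)
  sedawul → sedewul   (a→e after a consonant, before a consonant other than r, m, n, p, b, f, v)
So the Tanekic cognate is 'sedewul'.

sedewul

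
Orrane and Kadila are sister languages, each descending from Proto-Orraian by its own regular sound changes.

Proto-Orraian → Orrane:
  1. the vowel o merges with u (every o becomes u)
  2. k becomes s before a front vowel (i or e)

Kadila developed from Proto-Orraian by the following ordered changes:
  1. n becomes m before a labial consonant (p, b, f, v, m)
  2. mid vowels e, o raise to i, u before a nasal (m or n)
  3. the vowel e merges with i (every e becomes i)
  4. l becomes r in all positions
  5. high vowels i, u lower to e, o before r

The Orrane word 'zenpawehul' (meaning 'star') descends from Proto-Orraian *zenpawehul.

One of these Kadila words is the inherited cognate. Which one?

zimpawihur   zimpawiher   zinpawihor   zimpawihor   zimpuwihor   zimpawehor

zimpawihor

Kadila: start from *zenpawehul.
  rule 1 (nasal place assimilation): zenpawehul → zempawehul
  rule 2 (pre-nasal raising): zempawehul → zimpawehul
  rule 3 (vowel merger): zimpawehul → zimpawihul
  rule 4 (unconditioned shift): zimpawihul → zimpawihur
  rule 5 (pre-rhotic lowering): zimpawihur → zimpawihor
  ⇒ Kadila zimpawihor
Only 'zimpawihor' matches the regular Kadila development of *zenpawehul.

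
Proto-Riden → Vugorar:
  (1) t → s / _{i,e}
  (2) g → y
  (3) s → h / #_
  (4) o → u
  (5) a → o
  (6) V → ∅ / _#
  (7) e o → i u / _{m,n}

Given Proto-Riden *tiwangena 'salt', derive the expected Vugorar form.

Vugorar: start from *tiwangena.
  rule 1 (palatalisation): tiwangena → siwangena
  rule 2 (unconditioned shift): siwangena → siwanyena
  rule 3 (debuccalisation): siwanyena → hiwanyena
  rule 4: no change — hiwanyena
  rule 5 (vowel merger): hiwanyena → hiwonyeno
  rule 6 (apocope): hiwonyeno → hiwonyen
  rule 7 (pre-nasal raising): hiwonyen → hiwunyin
  ⇒ Vugorar hiwunyin

hiwunyin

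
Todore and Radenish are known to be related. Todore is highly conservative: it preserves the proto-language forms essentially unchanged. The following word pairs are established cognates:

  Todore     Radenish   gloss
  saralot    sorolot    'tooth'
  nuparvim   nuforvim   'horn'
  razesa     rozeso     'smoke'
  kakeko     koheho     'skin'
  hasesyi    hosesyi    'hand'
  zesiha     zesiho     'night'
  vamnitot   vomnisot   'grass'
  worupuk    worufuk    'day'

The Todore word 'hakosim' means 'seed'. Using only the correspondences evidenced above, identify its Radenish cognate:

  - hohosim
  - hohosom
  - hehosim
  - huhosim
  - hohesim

saralot ~ sorolot, razesa ~ rozeso — Todore a corresponds to Radenish o after a consonant, before a consonant other than r, m, n, p, b, f, v.
kakeko ~ koheho — Todore k corresponds to Radenish h between vowels (before a back vowel).
Applying these to Todore 'hakosim':
  hakosim → hokosim   (a→o after a consonant, before a consonant other than r, m, n, p, b, f, v)
  hokosim → hohosim   (k→h between vowels (before a back vowel))
So the Radenish cognate is 'hohosim'.

hohosim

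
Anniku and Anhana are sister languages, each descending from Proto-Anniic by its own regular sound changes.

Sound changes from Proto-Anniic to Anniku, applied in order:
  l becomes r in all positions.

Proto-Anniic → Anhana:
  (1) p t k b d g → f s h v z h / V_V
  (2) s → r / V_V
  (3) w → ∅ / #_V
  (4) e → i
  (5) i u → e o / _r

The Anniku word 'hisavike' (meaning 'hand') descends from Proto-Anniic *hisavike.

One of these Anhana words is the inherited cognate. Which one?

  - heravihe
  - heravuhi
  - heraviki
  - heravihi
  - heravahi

heravihi

Anhana: *hisavike > hisavihe > hiravihe > hiravihi > heravihi  (by intervocalic lenition, rhotacism, vowel merger, pre-rhotic lowering)
Only 'heravihi' matches the regular Anhana development of *hisavike.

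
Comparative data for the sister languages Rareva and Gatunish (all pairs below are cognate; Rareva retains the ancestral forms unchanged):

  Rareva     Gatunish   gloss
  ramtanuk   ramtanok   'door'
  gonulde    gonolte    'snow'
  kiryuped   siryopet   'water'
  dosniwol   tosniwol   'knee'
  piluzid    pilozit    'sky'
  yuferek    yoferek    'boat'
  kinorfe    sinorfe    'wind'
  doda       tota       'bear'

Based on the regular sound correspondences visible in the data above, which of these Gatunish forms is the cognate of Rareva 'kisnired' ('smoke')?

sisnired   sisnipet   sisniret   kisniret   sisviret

sisniret

kiryuped ~ siryopet, kinorfe ~ sinorfe — Rareva k corresponds to Gatunish s word-initially before a front vowel.
kiryuped ~ siryopet, piluzid ~ pilozit — Rareva d corresponds to Gatunish t word-finally.
Applying these to Rareva 'kisnired':
  kisnired → sisnired   (k→s word-initially before a front vowel)
  sisnired → sisniret   (d→t word-finally)
So the Gatunish cognate is 'sisniret'.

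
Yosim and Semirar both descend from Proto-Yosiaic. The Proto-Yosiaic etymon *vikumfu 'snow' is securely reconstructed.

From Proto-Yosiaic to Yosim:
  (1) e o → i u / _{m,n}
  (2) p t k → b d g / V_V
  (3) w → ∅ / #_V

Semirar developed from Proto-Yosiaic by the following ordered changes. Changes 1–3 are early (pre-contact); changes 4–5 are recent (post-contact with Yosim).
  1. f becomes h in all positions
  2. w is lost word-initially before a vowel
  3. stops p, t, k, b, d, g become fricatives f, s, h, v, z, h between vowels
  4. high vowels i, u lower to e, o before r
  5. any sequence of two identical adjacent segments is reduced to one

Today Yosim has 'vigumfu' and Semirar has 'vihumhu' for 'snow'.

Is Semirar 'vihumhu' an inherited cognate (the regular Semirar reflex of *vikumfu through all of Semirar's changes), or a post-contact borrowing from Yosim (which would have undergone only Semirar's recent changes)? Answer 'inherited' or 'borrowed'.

inherited

If inherited, *vikumfu would pass through all of Semirar's changes:
Semirar: start from *vikumfu.
  rule 1 (unconditioned shift): vikumfu → vikumhu
  rule 2: no change — vikumhu
  rule 3 (intervocalic lenition): vikumhu → vihumhu
  rule 4: no change — vihumhu
  rule 5: no change — vihumhu
  ⇒ Semirar vihumhu
If borrowed from Yosim 'vigumfu' after the early changes, it would undergo only the recent ones:
  rule 4 (pre-rhotic lowering): no change (vigumfu)
  rule 5 (degemination): no change (vigumfu)
  ⇒ as a loan: vigumfu
Semirar 'vihumhu' matches the inherited outcome exactly, so it is an inherited cognate, not a loan.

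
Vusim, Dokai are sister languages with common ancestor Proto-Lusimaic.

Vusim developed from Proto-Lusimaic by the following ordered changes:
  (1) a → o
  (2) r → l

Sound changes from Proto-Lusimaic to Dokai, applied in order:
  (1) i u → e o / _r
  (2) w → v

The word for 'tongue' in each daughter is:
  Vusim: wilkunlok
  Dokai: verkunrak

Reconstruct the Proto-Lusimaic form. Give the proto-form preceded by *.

*wirkunrak

Position 1: Vusim has w, Dokai has v. Vusim preserves w here (none of its changes turn any other segment into w), so the proto-segment is *w.
Position 8: Vusim has o, Dokai has a. Dokai preserves a here (none of its changes turn any other segment into a), so the proto-segment is *a.
Verify the candidate proto-form against each daughter:
Vusim: *wirkunrak
  wirkunrak → wirkunrok   [vowel merger]
  wirkunrok → wilkunlok   [unconditioned shift]
  giving Vusim wilkunlok.
Dokai: start from *wirkunrak.
  rule 1 (pre-rhotic lowering): wirkunrak → werkunrak
  rule 2 (unconditioned shift): werkunrak → verkunrak
  ⇒ Dokai verkunrak
*wirkunrak is the unique common source.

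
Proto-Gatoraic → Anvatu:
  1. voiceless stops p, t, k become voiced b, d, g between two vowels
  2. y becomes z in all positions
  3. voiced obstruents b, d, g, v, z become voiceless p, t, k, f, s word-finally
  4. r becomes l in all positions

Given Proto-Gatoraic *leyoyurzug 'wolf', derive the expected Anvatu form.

Anvatu: *leyoyurzug
  leyoyurzug (rule 1 does not apply)
  leyoyurzug → lezozurzug   [unconditioned shift]
  lezozurzug → lezozurzuk   [final devoicing]
  lezozurzuk → lezozulzuk   [unconditioned shift]
  giving Anvatu lezozulzuk.

lezozulzuk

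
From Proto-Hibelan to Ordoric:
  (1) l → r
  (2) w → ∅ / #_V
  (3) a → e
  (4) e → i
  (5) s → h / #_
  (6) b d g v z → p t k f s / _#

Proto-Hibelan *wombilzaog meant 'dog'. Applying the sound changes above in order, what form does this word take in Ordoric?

ombirziok

Ordoric: *wombilzaog > wombirzaog > ombirzaog > ombirzeog > ombirziog > ombirziok  (by unconditioned shift, glide loss, vowel merger, vowel merger, final devoicing)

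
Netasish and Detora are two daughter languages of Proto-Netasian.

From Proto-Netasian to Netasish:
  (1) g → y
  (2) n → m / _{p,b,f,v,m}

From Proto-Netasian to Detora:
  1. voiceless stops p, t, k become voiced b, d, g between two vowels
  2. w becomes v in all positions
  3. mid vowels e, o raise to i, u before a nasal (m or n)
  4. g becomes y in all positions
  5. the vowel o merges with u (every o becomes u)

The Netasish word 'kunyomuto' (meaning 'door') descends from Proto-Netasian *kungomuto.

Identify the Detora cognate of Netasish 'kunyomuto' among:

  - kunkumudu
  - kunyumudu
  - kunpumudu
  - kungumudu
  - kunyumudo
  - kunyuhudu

Detora: start from *kungomuto.
  rule 1 (intervocalic voicing): kungomuto → kungomudo
  rule 2: no change — kungomudo
  rule 3 (pre-nasal raising): kungomudo → kungumudo
  rule 4 (unconditioned shift): kungumudo → kunyumudo
  rule 5 (vowel merger): kunyumudo → kunyumudu
  ⇒ Detora kunyumudu
Only 'kunyumudu' matches the regular Detora development of *kungomuto.

kunyumudu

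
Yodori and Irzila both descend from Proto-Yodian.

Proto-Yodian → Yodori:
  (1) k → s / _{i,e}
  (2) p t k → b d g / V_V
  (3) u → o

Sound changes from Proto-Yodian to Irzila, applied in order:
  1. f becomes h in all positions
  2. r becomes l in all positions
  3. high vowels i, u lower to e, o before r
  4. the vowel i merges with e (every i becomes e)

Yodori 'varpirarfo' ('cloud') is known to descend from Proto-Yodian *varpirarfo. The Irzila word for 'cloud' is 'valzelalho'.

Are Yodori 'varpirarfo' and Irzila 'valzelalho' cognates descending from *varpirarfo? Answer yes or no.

no

Derive the expected Irzila reflex of *varpirarfo:
Irzila: *varpirarfo
  varpirarfo → varpirarho   [unconditioned shift]
  varpirarho → valpilalho   [unconditioned shift]
  valpilalho (rule 3 does not apply)
  valpilalho → valpelalho   [vowel merger]
  giving Irzila valpelalho.
The regular Irzila reflex would be 'valpelalho', but the attested form is 'valzelalho'. The correspondence is irregular, so they are not cognates (the Irzila form has a different source).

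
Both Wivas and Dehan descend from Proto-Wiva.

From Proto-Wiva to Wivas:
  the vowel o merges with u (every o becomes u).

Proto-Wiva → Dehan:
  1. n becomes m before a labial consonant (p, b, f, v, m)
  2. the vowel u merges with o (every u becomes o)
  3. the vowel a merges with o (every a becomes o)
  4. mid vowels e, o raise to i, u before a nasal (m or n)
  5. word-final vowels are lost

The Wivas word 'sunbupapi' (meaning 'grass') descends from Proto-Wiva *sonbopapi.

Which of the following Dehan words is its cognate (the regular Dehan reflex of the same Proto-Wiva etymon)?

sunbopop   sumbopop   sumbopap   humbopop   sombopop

sumbopop

Dehan: *sonbopapi
  sonbopapi → sombopapi   [nasal place assimilation]
  sombopapi (rule 2 does not apply)
  sombopapi → sombopopi   [vowel merger]
  sombopopi → sumbopopi   [pre-nasal raising]
  sumbopopi → sumbopop   [apocope]
  giving Dehan sumbopop.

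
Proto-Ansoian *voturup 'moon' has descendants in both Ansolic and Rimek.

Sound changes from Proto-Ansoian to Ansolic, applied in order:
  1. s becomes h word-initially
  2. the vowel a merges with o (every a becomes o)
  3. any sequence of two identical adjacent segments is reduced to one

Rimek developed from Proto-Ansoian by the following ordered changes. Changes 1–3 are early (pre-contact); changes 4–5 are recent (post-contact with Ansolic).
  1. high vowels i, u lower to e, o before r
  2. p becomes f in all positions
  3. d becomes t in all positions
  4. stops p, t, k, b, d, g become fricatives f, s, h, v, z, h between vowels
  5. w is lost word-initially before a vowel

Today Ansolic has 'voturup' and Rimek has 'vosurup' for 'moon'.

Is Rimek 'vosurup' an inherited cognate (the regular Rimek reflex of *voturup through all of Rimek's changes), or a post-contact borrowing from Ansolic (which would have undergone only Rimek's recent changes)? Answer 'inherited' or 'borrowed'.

If inherited, *voturup would pass through all of Rimek's changes:
Rimek: *voturup > votorup > votoruf > vosoruf  (by pre-rhotic lowering, unconditioned shift, intervocalic lenition)
If borrowed from Ansolic 'voturup' after the early changes, it would undergo only the recent ones:
  rule 4 (intervocalic lenition): voturup → vosurup
  rule 5 (glide loss): no change (vosurup)
  ⇒ as a loan: vosurup
Rimek 'vosurup' matches the loan outcome 'vosurup', not the inherited 'vosoruf' — it skipped the early Rimek changes, so it was borrowed from Ansolic.

borrowed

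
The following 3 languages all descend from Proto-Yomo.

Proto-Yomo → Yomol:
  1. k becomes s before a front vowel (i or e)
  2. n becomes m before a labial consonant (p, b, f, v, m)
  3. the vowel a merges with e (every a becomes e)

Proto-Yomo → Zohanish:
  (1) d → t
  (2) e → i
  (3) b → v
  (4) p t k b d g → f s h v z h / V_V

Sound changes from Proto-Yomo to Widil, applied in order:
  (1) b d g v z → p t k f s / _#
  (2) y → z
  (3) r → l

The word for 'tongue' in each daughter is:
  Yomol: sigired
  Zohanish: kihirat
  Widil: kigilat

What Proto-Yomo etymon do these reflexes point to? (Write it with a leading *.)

*kigirad

Position 6: Yomol has e, Zohanish has a, Widil has a. Zohanish preserves a here (none of its changes turn any other segment into a), so the proto-segment is *a.
Position 3: Yomol has g, Zohanish has h, Widil has g. Yomol preserves g here (none of its changes turn any other segment into g), so the proto-segment is *g.
Position 1: Yomol has s, Zohanish has k, Widil has k. Zohanish preserves k here (none of its changes turn any other segment into k), so the proto-segment is *k.
This points to *kigirad. Verify forward in each daughter:
Yomol: start from *kigirad.
  rule 1 (palatalisation): kigirad → sigirad
  rule 2: no change — sigirad
  rule 3 (vowel merger): sigirad → sigired
  ⇒ Yomol sigired
Zohanish: start from *kigirad.
  rule 1 (unconditioned shift): kigirad → kigirat
  rule 2: no change — kigirat
  rule 3: no change — kigirat
  rule 4 (intervocalic lenition): kigirat → kihirat
  ⇒ Zohanish kihirat
Widil: *kigirad > kigirat > kigilat  (by final devoicing, unconditioned shift)
*kigirad is the unique common source.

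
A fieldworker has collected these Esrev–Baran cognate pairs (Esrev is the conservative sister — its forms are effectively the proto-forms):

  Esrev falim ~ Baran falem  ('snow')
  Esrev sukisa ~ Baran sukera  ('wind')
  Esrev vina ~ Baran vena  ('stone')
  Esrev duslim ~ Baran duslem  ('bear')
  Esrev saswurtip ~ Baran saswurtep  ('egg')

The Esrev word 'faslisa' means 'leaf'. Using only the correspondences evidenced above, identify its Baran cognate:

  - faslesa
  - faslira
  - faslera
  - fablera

faslera

sukisa ~ sukera — Esrev i corresponds to Baran e after a consonant, before a consonant other than r, m, n, p, b, f, v.
sukisa ~ sukera — Esrev s corresponds to Baran r between vowels (before a back vowel).
Applying these to Esrev 'faslisa':
  faslisa → faslesa   (i→e after a consonant, before a consonant other than r, m, n, p, b, f, v)
  faslesa → faslera   (s→r between vowels (before a back vowel))
So the Baran cognate is 'faslera'.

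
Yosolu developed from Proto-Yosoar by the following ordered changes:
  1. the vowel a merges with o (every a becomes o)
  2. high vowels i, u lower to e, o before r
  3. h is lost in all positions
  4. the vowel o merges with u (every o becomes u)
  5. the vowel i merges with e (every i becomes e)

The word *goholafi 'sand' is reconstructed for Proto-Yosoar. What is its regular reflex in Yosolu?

Yosolu: *goholafi
  goholafi → goholofi   [vowel merger]
  goholofi (rule 2 does not apply)
  goholofi → goolofi   [h-loss]
  goolofi → guulufi   [vowel merger]
  guulufi → guulufe   [vowel merger]
  giving Yosolu guulufe.

guulufe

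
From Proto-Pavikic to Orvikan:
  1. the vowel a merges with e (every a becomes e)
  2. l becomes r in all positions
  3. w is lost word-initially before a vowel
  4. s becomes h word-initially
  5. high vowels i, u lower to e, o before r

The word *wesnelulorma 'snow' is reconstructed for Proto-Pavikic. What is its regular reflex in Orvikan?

Orvikan: start from *wesnelulorma.
  rule 1 (vowel merger): wesnelulorma → wesnelulorme
  rule 2 (unconditioned shift): wesnelulorme → wesnerurorme
  rule 3 (glide loss): wesnerurorme → esnerurorme
  rule 4: no change — esnerurorme
  rule 5 (pre-rhotic lowering): esnerurorme → esnerororme
  ⇒ Orvikan esnerororme

esnerororme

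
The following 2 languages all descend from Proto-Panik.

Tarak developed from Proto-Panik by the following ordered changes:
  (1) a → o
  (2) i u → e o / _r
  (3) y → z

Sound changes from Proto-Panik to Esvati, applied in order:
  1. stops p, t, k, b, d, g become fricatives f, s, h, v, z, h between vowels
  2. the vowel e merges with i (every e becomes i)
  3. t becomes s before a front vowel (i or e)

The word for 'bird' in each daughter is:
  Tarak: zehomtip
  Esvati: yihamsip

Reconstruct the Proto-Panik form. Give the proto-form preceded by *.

*yehamtip

Position 6: Tarak has t, Esvati has s. Tarak preserves t here (none of its changes turn any other segment into t), so the proto-segment is *t.
Position 1: Tarak has z, Esvati has y. Esvati preserves y here (none of its changes turn any other segment into y), so the proto-segment is *y.
Position 2: Tarak has e, Esvati has i. Taking the neighbouring segments as reconstructed: Tarak e can only go back to *e; Esvati i could go back to *e or *i — the one source consistent with every daughter is *e.
This points to *yehamtip. Verify forward in each daughter:
Tarak: *yehamtip
  yehamtip → yehomtip   [vowel merger]
  yehomtip (rule 2 does not apply)
  yehomtip → zehomtip   [unconditioned shift]
  giving Tarak zehomtip.
Esvati: *yehamtip
  yehamtip (rule 1 does not apply)
  yehamtip → yihamtip   [vowel merger]
  yihamtip → yihamsip   [palatalisation]
  giving Esvati yihamsip.
*yehamtip is the unique common source.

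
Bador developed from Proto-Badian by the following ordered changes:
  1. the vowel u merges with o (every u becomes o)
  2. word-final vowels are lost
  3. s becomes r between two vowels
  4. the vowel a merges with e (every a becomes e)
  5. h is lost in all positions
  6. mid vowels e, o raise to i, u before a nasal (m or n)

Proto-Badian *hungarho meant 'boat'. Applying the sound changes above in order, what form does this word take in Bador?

Bador: *hungarho > hongarho > hongarh > hongerh > onger > unger  (by vowel merger, apocope, vowel merger, h-loss, pre-nasal raising)

unger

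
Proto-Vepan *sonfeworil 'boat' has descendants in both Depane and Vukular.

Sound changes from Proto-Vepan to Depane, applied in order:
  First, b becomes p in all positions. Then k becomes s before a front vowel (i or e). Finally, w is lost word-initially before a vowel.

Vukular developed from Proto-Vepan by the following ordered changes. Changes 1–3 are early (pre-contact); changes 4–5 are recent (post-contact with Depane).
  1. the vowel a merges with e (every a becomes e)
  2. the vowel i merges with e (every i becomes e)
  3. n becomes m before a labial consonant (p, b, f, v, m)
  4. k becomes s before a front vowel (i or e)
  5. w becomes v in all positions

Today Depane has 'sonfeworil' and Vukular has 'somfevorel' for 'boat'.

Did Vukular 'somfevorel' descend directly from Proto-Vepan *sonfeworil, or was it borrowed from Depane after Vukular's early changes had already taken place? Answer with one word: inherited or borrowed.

inherited

If inherited, *sonfeworil would pass through all of Vukular's changes:
Vukular: start from *sonfeworil.
  rule 1: no change — sonfeworil
  rule 2 (vowel merger): sonfeworil → sonfeworel
  rule 3 (nasal place assimilation): sonfeworel → somfeworel
  rule 4: no change — somfeworel
  rule 5 (unconditioned shift): somfeworel → somfevorel
  ⇒ Vukular somfevorel
If borrowed from Depane 'sonfeworil' after the early changes, it would undergo only the recent ones:
  rule 4 (palatalisation): no change (sonfeworil)
  rule 5 (unconditioned shift): sonfeworil → sonfevoril
  ⇒ as a loan: sonfevoril
Vukular 'somfevorel' matches the inherited outcome exactly, so it is an inherited cognate, not a loan.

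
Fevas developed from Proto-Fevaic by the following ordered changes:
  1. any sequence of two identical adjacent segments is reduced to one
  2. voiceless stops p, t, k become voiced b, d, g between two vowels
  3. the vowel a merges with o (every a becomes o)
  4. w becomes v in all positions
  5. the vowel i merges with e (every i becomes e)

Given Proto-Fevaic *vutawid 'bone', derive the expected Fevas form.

Fevas: *vutawid > vudawid > vudowid > vudovid > vudoved  (by intervocalic voicing, vowel merger, unconditioned shift, vowel merger)

vudoved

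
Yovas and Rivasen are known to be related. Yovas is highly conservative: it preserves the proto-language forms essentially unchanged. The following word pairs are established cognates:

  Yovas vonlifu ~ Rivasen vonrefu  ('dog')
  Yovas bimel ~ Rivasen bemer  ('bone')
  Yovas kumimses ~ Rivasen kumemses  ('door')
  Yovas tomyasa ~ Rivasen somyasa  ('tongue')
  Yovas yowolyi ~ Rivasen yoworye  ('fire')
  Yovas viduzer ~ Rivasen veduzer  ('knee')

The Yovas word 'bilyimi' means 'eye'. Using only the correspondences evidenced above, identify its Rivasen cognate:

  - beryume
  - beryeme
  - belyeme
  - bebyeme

beryeme

viduzer ~ veduzer — Yovas i corresponds to Rivasen e after a consonant, before a consonant other than r, m, n, p, b, f, v.
yowolyi ~ yoworye — Yovas l corresponds to Rivasen r after a vowel, before a consonant other than r, m, n, p, b, f, v.
bimel ~ bemer, kumimses ~ kumemses — Yovas i corresponds to Rivasen e after a consonant, before a nasal.
yowolyi ~ yoworye — Yovas i corresponds to Rivasen e word-finally.
Applying these to Yovas 'bilyimi':
  bilyimi → belyimi   (i→e after a consonant, before a consonant other than r, m, n, p, b, f, v)
  belyimi → beryimi   (l→r after a vowel, before a consonant other than r, m, n, p, b, f, v)
  beryimi → beryemi   (i→e after a consonant, before a nasal)
  beryemi → beryeme   (i→e word-finally)
So the Rivasen cognate is 'beryeme'.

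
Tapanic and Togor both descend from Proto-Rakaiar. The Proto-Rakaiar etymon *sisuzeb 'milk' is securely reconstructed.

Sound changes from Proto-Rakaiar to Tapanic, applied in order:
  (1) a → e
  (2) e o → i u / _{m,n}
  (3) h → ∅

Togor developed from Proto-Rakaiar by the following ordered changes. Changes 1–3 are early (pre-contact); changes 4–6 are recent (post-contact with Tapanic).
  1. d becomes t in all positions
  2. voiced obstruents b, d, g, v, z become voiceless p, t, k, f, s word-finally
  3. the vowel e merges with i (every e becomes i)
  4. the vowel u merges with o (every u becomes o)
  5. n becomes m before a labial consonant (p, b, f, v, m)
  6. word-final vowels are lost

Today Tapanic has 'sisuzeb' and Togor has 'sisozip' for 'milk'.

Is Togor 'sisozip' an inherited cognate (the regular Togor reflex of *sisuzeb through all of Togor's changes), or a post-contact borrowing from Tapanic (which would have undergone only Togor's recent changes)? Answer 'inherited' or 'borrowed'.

inherited

If inherited, *sisuzeb would pass through all of Togor's changes:
Togor: *sisuzeb > sisuzep > sisuzip > sisozip  (by final devoicing, vowel merger, vowel merger)
If borrowed from Tapanic 'sisuzeb' after the early changes, it would undergo only the recent ones:
  rule 4 (vowel merger): sisuzeb → sisozeb
  rule 5 (nasal place assimilation): no change (sisozeb)
  rule 6 (apocope): no change (sisozeb)
  ⇒ as a loan: sisozeb
Togor 'sisozip' matches the inherited outcome exactly, so it is an inherited cognate, not a loan.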